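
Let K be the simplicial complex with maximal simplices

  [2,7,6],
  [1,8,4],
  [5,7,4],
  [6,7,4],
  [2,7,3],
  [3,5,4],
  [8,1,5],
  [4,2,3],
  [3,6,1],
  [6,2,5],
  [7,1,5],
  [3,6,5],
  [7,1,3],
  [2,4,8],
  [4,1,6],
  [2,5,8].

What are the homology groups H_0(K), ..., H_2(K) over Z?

H_0 ≅ Z,  H_1 ≅ Z^2,  H_2 ≅ Z.

Order the vertices as 1 < 2 < 3 < 4 < 5 < 6 < 7 < 8. Listing each simplex with vertices in this order, K has dimension 2 with simplices:

  0-simplices (8): [1], [2], [3], [4], [5], [6], [7], [8]
  1-simplices (24): (24 of them)
  2-simplices (16): [1,3,6], [1,3,7], [1,4,6], [1,4,8], [1,5,7], [1,5,8], [2,3,4], [2,3,7], [2,4,8], [2,5,6], [2,5,8], [2,6,7], [3,4,5], [3,5,6], [4,5,7], [4,6,7]

giving chain groups C_0 ≅ Z^8, C_1 ≅ Z^24, C_2 ≅ Z^16.

The boundary map ∂_1: C_1 → C_0 maps an edge to its endpoints' difference, ∂[p,q] = q − p. For instance
  ∂[1,8] = [8] − [1].
As a 8×24 matrix over Z this has rank 7, with invariant factors (1,1,1,1,1,1,1).

The boundary map ∂_2: C_2 → C_1 sends each 2-simplex [p,q,r] to [q,r] − [p,r] + [p,q]. For instance
  ∂[1,5,7] = [5,7] − [1,7] + [1,5],
  ∂[2,3,4] = [3,4] − [2,4] + [2,3].
The 24×16 boundary matrix has rank 15 and Smith normal form diag(1,1,1,1,1,1,1,1,1,1,1,1,1,1,1).

Now H_k = ker ∂_k / im ∂_{k+1}, so:

  H_0: rank C_0 − rank ∂_1 = 8 − 7 = 1, and the invariant factors of ∂_1 are all 1, so H_0 = Z.
  H_1: rank ker ∂_1 − rank ∂_2 = (24 − 7) − 15 = 2, and the invariant factors of ∂_2 are all 1, so H_1 = Z^2.
  H_2: rank ker ∂_2 − rank ∂_3 = (16 − 15) − 0 = 1, and there is no ∂_3, so H_2 = Z.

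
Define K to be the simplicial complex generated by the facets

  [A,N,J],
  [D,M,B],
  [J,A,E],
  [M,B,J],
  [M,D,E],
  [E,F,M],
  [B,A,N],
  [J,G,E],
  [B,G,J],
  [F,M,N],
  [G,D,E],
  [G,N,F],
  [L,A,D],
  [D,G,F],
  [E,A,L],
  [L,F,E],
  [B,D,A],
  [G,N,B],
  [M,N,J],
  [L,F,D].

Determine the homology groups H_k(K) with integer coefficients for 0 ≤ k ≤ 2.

H_0 = Z,  H_1 = Z × Z/2,  H_2 = 0.

Order the vertices as A < B < D < E < F < G < J < L < M < N. Listing each simplex with vertices in this order, K has dimension 2 with simplices:

  0-simplices (10): A, B, D, E, F, G, J, L, M, N
  1-simplices (30): AB, AD, AE, AJ, AL, AN, BD, BG, BJ, BM, BN, DE, DF, DG, DL, DM, EF, EG, EJ, EL, EM, FG, FL, FM, FN, GJ, GN, JM, JN, MN
  2-simplices (20): ABD, ABN, ADL, AEJ, AEL, AJN, BDM, BGJ, BGN, BJM, DEG, DEM, DFG, DFL, EFL, EFM, EGJ, FGN, FMN, JMN

so the chain groups are C_0 ≅ Z^10, C_1 ≅ Z^30, C_2 ≅ Z^20.

∂_1: C_1 → C_0 maps an edge to its endpoints' difference, ∂[p,q] = q − p.
This gives a 10×30 integer matrix of rank 9; reducing to Smith normal form yields diagonal entries (1,1,1,1,1,1,1,1,1).

∂_2: C_2 → C_1 sends each 2-simplex [p,q,r] to [q,r] − [p,r] + [p,q]. For instance
  ∂DFG = FG − DG + DF,
  ∂ADL = DL − AL + AD.
The resulting 30×20 matrix has rank 20, and its Smith normal form has invariant factors (1,1,1,1,1,1,1,1,1,1,1,1,1,1,1,1,1,1,1,2).

Computing H_k = (kernel of ∂_k) / (image of ∂_{k+1}):

  H_0: rank C_0 − rank ∂_1 = 10 − 9 = 1, and the invariant factors of ∂_1 are all 1, so H_0 ≅ Z.
  H_1: rank ker ∂_1 − rank ∂_2 = (30 − 9) − 20 = 1, and ∂_2 has invariant factor 2 > 1, so H_1 ≅ Z × Z/2.
  H_2: rank ker ∂_2 − rank ∂_3 = (20 − 20) − 0 = 0, and there is no ∂_3, so H_2 ≅ 0.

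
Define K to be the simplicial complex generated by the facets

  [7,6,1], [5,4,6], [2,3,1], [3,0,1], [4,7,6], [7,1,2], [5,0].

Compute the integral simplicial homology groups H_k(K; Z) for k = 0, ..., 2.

Fix the vertex order 0 < 1 < 2 < 3 < 4 < 5 < 6 < 7 and write every simplex with vertices in increasing order. Then dim K = 2 and the simplices of K are:

  0-simplices (8): [0], [1], [2], [3], [4], [5], [6], [7]
  1-simplices (14): [0,1], [0,3], [0,5], [1,2], [1,3], [1,6], [1,7], [2,3], [2,7], [4,5], [4,6], [4,7], [5,6], [6,7]
  2-simplices (6): [0,1,3], [1,2,3], [1,2,7], [1,6,7], [4,5,6], [4,6,7]

so the chain groups are C_0 ≅ Z^8, C_1 ≅ Z^14, C_2 ≅ Z^6.

The boundary map ∂_1: C_1 → C_0 maps an edge to its endpoints' difference, ∂[p,q] = q − p.
This gives a 8×14 integer matrix of rank 7; reducing to Smith normal form yields diagonal entries (1,1,1,1,1,1,1).

Boundary ∂_2: C_2 → C_1 acts by ∂[p,q,r] = [q,r] − [p,r] + [p,q]. For instance
  ∂[4,5,6] = [5,6] − [4,6] + [4,5],
  ∂[1,6,7] = [6,7] − [1,7] + [1,6].
This gives a 14×6 integer matrix of rank 6; reducing to Smith normal form yields diagonal entries (1,1,1,1,1,1).

From H_k ≅ ker(∂_k) / im(∂_{k+1}) we obtain:

  H_0: rank C_0 − rank ∂_1 = 8 − 7 = 1, and the invariant factors of ∂_1 are all 1, so H_0 = Z.
  H_1: rank ker ∂_1 − rank ∂_2 = (14 − 7) − 6 = 1, and the invariant factors of ∂_2 are all 1, so H_1 = Z.
  H_2: rank ker ∂_2 − rank ∂_3 = (6 − 6) − 0 = 0, and there is no ∂_3, so H_2 = 0.

H_0 ≅ Z,  H_1 ≅ Z,  H_2 = 0.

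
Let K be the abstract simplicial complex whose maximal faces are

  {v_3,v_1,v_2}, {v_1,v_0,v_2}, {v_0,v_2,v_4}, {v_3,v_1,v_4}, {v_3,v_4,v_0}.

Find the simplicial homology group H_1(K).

K has 5 vertices, 10 edges, 5 triangles.
rank ∂_1 = 4, rank ∂_2 = 5 ⇒ b_1 = 10 − 4 − 5 = 1; all invariant factors of ∂_2 are 1 so no torsion. So H_1 ≅ Z.

H_1 ≅ Z.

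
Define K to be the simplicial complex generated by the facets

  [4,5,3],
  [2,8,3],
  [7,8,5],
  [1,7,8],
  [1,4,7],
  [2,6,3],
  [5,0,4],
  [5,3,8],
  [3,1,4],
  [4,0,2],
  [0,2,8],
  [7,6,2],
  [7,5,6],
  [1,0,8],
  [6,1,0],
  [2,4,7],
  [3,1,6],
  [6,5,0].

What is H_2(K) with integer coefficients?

H_2 ≅ Z.

Order the vertices as 0 < 1 < 2 < 3 < 4 < 5 < 6 < 7 < 8. Listing each simplex with vertices in this order, K has dimension 2 with simplices:

  0-simplices (9): [0], [1], [2], [3], [4], [5], [6], [7], [8]
  1-simplices (27): (27 of them)
  2-simplices (18): [0,1,6], [0,1,8], [0,2,4], [0,2,8], [0,4,5], [0,5,6], [1,3,4], [1,3,6], [1,4,7], [1,7,8], [2,3,6], [2,3,8], [2,4,7], [2,6,7], [3,4,5], [3,5,8], [5,6,7], [5,7,8]

so the chain groups are C_0 ≅ Z^9, C_1 ≅ Z^27, C_2 ≅ Z^18.

Boundary ∂_1: C_1 → C_0 maps an edge to its endpoints' difference, ∂[p,q] = q − p. For instance
  ∂[1,7] = [7] − [1].
This gives a 9×27 integer matrix of rank 8; reducing to Smith normal form yields diagonal entries (1,1,1,1,1,1,1,1).

The boundary map ∂_2: C_2 → C_1 maps a triangle to the signed sum of its edges. For instance
  ∂[2,3,6] = [3,6] − [2,6] + [2,3],
  ∂[0,1,6] = [1,6] − [0,6] + [0,1].
The resulting 27×18 matrix has rank 17, and its Smith normal form has invariant factors (1,1,1,1,1,1,1,1,1,1,1,1,1,1,1,1,1).

Computing H_k = (kernel of ∂_k) / (image of ∂_{k+1}):

  H_2: rank ker ∂_2 − rank ∂_3 = (18 − 17) − 0 = 1, and there is no ∂_3, so H_2 ≅ Z.

(K is a triangulation of the torus T^2.)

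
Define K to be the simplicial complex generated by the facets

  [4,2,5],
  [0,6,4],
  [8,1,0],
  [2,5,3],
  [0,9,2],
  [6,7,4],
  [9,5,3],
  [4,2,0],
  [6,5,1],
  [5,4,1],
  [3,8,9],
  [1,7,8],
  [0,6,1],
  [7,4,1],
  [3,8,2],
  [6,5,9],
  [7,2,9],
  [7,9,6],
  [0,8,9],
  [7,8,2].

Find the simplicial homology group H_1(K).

Fix the vertex order 0 < 1 < 2 < 3 < 4 < 5 < 6 < 7 < 8 < 9 and write every simplex with vertices in increasing order. Then dim K = 2 and the simplices of K are:

  0-simplices (10): [0], [1], [2], [3], [4], [5], [6], [7], [8], [9]
  1-simplices (30): (30 of them)
  2-simplices (20): (20 of them)

giving chain groups C_0 ≅ Z^10, C_1 ≅ Z^30, C_2 ≅ Z^20.

∂_1: C_1 → C_0 is given by ∂[p,q] = [q] − [p]. For instance
  ∂[2,8] = [8] − [2].
As a 10×30 matrix over Z this has rank 9, with invariant factors (1,1,1,1,1,1,1,1,1).

The boundary map ∂_2: C_2 → C_1 acts by ∂[p,q,r] = [q,r] − [p,r] + [p,q]. For instance
  ∂[6,7,9] = [7,9] − [6,9] + [6,7],
  ∂[0,4,6] = [4,6] − [0,6] + [0,4].
As a 30×20 matrix over Z this has rank 20, with invariant factors (1,1,1,1,1,1,1,1,1,1,1,1,1,1,1,1,1,1,1,2).

Computing H_k = (kernel of ∂_k) / (image of ∂_{k+1}):

  H_1: rank ker ∂_1 − rank ∂_2 = (30 − 9) − 20 = 1, and ∂_2 has invariant factor 2 > 1, so H_1 ≅ Z ⊕ Z/2.

(K is a triangulation of the Klein bottle.)

H_1 = Z ⊕ Z/2.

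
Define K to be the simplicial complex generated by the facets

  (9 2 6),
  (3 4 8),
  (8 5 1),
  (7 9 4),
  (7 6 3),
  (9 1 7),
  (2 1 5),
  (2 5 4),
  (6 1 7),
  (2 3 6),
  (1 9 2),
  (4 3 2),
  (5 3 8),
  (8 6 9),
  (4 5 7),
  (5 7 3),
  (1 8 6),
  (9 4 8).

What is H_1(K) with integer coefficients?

Take the total order 1 < 2 < 3 < 4 < 5 < 6 < 7 < 8 < 9 on the vertex set. Then K (dimension 2) consists of the simplices:

  0-simplices (9): [1], [2], [3], [4], [5], [6], [7], [8], [9]
  1-simplices (27): (27 of them)
  2-simplices (18): [1,2,5], [1,2,9], [1,5,8], [1,6,7], [1,6,8], [1,7,9], [2,3,4], [2,3,6], [2,4,5], [2,6,9], [3,4,8], [3,5,7], [3,5,8], [3,6,7], [4,5,7], [4,7,9], [4,8,9], [6,8,9]

Hence C_0 ≅ Z^9, C_1 ≅ Z^27, C_2 ≅ Z^18.

∂_1: C_1 → C_0 maps an edge to its endpoints' difference, ∂[p,q] = q − p.
This gives a 9×27 integer matrix of rank 8; reducing to Smith normal form yields diagonal entries (1,1,1,1,1,1,1,1).

Boundary ∂_2: C_2 → C_1 maps a triangle to the signed sum of its edges. For instance
  ∂[2,6,9] = [6,9] − [2,9] + [2,6],
  ∂[1,2,5] = [2,5] − [1,5] + [1,2].
The resulting 27×18 matrix has rank 18, and its Smith normal form has invariant factors (1,1,1,1,1,1,1,1,1,1,1,1,1,1,1,1,1,2).

Reading off H_k = ker ∂_k / im ∂_{k+1}:

  H_1: rank ker ∂_1 − rank ∂_2 = (27 − 8) − 18 = 1, and ∂_2 has invariant factor 2 > 1, so H_1 ≅ Z ⊕ Z/2.

(K is a triangulation of the Klein bottle.)

H_1 ≅ Z ⊕ Z/2.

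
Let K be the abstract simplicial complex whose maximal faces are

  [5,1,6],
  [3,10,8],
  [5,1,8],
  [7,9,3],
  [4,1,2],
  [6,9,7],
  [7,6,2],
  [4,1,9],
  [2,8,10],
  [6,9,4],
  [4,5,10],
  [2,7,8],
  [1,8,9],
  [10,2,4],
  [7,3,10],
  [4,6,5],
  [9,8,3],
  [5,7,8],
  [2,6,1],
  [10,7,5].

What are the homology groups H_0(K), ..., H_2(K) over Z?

H_0 = Z,  H_1 = Z ⊕ Z/2Z,  H_2 = 0.

Take the total order 1 < 2 < 3 < 4 < 5 < 6 < 7 < 8 < 9 < 10 on the vertex set. Then K (dimension 2) consists of the simplices:

  0-simplices (10): [1], [2], [3], [4], [5], [6], [7], [8], [9], [10]
  1-simplices (30): (30 of them)
  2-simplices (20): (20 of them)

giving chain groups C_0 ≅ Z^10, C_1 ≅ Z^30, C_2 ≅ Z^20.

Boundary ∂_1: C_1 → C_0 sends each edge [p,q] (with p < q) to q − p.
This gives a 10×30 integer matrix of rank 9; reducing to Smith normal form yields diagonal entries (1,1,1,1,1,1,1,1,1).

Boundary ∂_2: C_2 → C_1 sends each 2-simplex [p,q,r] to [q,r] − [p,r] + [p,q]. For instance
  ∂[1,8,9] = [8,9] − [1,9] + [1,8],
  ∂[1,5,8] = [5,8] − [1,8] + [1,5].
As a 30×20 matrix over Z this has rank 20, with invariant factors (1,1,1,1,1,1,1,1,1,1,1,1,1,1,1,1,1,1,1,2).

Reading off H_k = ker ∂_k / im ∂_{k+1}:

  H_0: rank C_0 − rank ∂_1 = 10 − 9 = 1, and the invariant factors of ∂_1 are all 1, so H_0 = Z.
  H_1: rank ker ∂_1 − rank ∂_2 = (30 − 9) − 20 = 1, and ∂_2 has invariant factor 2 > 1, so H_1 = Z ⊕ Z/2Z.
  H_2: rank ker ∂_2 − rank ∂_3 = (20 − 20) − 0 = 0, and there is no ∂_3, so H_2 = 0.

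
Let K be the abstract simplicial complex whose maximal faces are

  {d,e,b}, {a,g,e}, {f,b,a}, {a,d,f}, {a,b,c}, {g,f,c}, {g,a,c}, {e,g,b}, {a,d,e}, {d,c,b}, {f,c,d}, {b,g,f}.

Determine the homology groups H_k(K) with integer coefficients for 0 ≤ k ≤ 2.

Fix the vertex order a < b < c < d < e < f < g and write every simplex with vertices in increasing order. Then dim K = 2 and the simplices of K are:

  0-simplices (7): a, b, c, d, e, f, g
  1-simplices (18): ab, ac, ad, ae, af, ag, bc, bd, be, bf, bg, cd, cf, cg, de, df, eg, fg
  2-simplices (12): abc, abf, acg, ade, adf, aeg, bcd, bde, beg, bfg, cdf, cfg

so the chain groups are C_0 ≅ Z^7, C_1 ≅ Z^18, C_2 ≅ Z^12.

The boundary map ∂_1: C_1 → C_0 maps an edge to its endpoints' difference, ∂[p,q] = q − p. For instance
  ∂cg = g − c.
The 7×18 boundary matrix has rank 6 and Smith normal form diag(1,1,1,1,1,1).

Boundary ∂_2: C_2 → C_1 maps a triangle to the signed sum of its edges. For instance
  ∂aeg = eg − ag + ae,
  ∂adf = df − af + ad.
The 18×12 boundary matrix has rank 12 and Smith normal form diag(1,1,1,1,1,1,1,1,1,1,1,2).

From H_k ≅ ker(∂_k) / im(∂_{k+1}) we obtain:

  H_0: rank C_0 − rank ∂_1 = 7 − 6 = 1, and the invariant factors of ∂_1 are all 1, so H_0 = Z.
  H_1: rank ker ∂_1 − rank ∂_2 = (18 − 6) − 12 = 0, and ∂_2 has invariant factor 2 > 1, so H_1 = Z/2Z.
  H_2: rank ker ∂_2 − rank ∂_3 = (12 − 12) − 0 = 0, and there is no ∂_3, so H_2 = 0.

As a check, the Euler characteristic is 7 − 18 + 12 = 1, which agrees with 1 − 0 + 0 = 1.
(K is a triangulation of the real projective plane RP^2.)

H_0 ≅ Z,  H_1 ≅ Z/2Z,  H_2 = 0.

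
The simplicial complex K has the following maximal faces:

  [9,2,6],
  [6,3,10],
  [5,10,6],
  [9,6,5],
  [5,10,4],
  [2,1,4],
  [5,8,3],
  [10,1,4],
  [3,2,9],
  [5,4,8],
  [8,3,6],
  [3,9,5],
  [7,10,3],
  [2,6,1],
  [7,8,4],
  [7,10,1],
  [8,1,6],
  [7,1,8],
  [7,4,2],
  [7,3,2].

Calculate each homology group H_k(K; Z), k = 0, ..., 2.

H_0 = Z,  H_1 = Z ⊕ Z/2,  H_2 = 0.

Take the total order 1 < 2 < 3 < 4 < 5 < 6 < 7 < 8 < 9 < 10 on the vertex set. Then K (dimension 2) consists of the simplices:

  0-simplices (10): [1], [2], [3], [4], [5], [6], [7], [8], [9], [10]
  1-simplices (30): (30 of them)
  2-simplices (20): (20 of them)

Hence C_0 ≅ Z^10, C_1 ≅ Z^30, C_2 ≅ Z^20.

Boundary ∂_1: C_1 → C_0 is given by ∂[p,q] = [q] − [p]. For instance
  ∂[5,9] = [9] − [5].
The resulting 10×30 matrix has rank 9, and its Smith normal form has invariant factors (1,1,1,1,1,1,1,1,1).

The boundary map ∂_2: C_2 → C_1 maps a triangle to the signed sum of its edges. For instance
  ∂[2,3,9] = [3,9] − [2,9] + [2,3],
  ∂[1,7,10] = [7,10] − [1,10] + [1,7].
The resulting 30×20 matrix has rank 20, and its Smith normal form has invariant factors (1,1,1,1,1,1,1,1,1,1,1,1,1,1,1,1,1,1,1,2).

Now H_k = ker ∂_k / im ∂_{k+1}, so:

  H_0: rank C_0 − rank ∂_1 = 10 − 9 = 1, and the invariant factors of ∂_1 are all 1, so H_0 = Z.
  H_1: rank ker ∂_1 − rank ∂_2 = (30 − 9) − 20 = 1, and ∂_2 has invariant factor 2 > 1, so H_1 = Z ⊕ Z/2.
  H_2: rank ker ∂_2 − rank ∂_3 = (20 − 20) − 0 = 0, and there is no ∂_3, so H_2 = 0.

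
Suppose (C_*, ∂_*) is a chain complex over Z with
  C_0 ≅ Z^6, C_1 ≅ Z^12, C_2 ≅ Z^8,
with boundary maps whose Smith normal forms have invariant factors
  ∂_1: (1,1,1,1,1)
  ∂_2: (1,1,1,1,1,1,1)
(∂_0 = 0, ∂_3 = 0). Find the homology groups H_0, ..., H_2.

H_0: b_0 = 6 − 0 − 5 = 1; torsion from ∂_1 factors > 1: none. So H_0 = Z.
H_1: b_1 = 12 − 5 − 7 = 0; torsion from ∂_2 factors > 1: none. So H_1 = 0.
H_2: b_2 = 8 − 7 − 0 = 1; torsion from ∂_3 factors > 1: none. So H_2 = Z.

H_0 = Z,  H_1 = 0,  H_2 = Z.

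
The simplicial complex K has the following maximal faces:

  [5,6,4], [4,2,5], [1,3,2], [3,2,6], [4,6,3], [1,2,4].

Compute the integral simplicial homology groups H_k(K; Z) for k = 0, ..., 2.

H_0 = Z,  H_1 = Z,  H_2 = 0.

Order the vertices as 1 < 2 < 3 < 4 < 5 < 6. Listing each simplex with vertices in this order, K has dimension 2 with simplices:

  0-simplices (6): [1], [2], [3], [4], [5], [6]
  1-simplices (12): [1,2], [1,3], [1,4], [2,3], [2,4], [2,5], [2,6], [3,4], [3,6], [4,5], [4,6], [5,6]
  2-simplices (6): [1,2,3], [1,2,4], [2,3,6], [2,4,5], [3,4,6], [4,5,6]

Hence C_0 ≅ Z^6, C_1 ≅ Z^12, C_2 ≅ Z^6.

∂_1: C_1 → C_0 is given by ∂[p,q] = [q] − [p].
As a 6×12 matrix over Z this has rank 5, with invariant factors (1,1,1,1,1).

The boundary map ∂_2: C_2 → C_1 maps a triangle to the signed sum of its edges. For instance
  ∂[2,4,5] = [4,5] − [2,5] + [2,4],
  ∂[1,2,3] = [2,3] − [1,3] + [1,2].
This gives a 12×6 integer matrix of rank 6; reducing to Smith normal form yields diagonal entries (1,1,1,1,1,1).

Reading off H_k = ker ∂_k / im ∂_{k+1}:

  H_0: rank C_0 − rank ∂_1 = 6 − 5 = 1, and the invariant factors of ∂_1 are all 1, so H_0 = Z.
  H_1: rank ker ∂_1 − rank ∂_2 = (12 − 5) − 6 = 1, and the invariant factors of ∂_2 are all 1, so H_1 = Z.
  H_2: rank ker ∂_2 − rank ∂_3 = (6 − 6) − 0 = 0, and there is no ∂_3, so H_2 = 0.

As a check, the Euler characteristic is 6 − 12 + 6 = 0, which agrees with 1 − 1 + 0 = 0.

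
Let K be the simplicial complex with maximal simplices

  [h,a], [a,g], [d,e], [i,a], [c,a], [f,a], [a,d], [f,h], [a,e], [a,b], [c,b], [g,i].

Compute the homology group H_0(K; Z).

Take the total order a < b < c < d < e < f < g < h < i on the vertex set. Then K (dimension 1) consists of the simplices:

  0-simplices (9): a, b, c, d, e, f, g, h, i
  1-simplices (12): ab, ac, ad, ae, af, ag, ah, ai, bc, de, fh, gi

so the chain groups are C_0 ≅ Z^9, C_1 ≅ Z^12.

The boundary map ∂_1: C_1 → C_0 sends each edge [p,q] (with p < q) to q − p. For instance
  ∂af = f − a.
As a 9×12 matrix over Z this has rank 8, with invariant factors (1,1,1,1,1,1,1,1).

Now H_k = ker ∂_k / im ∂_{k+1}, so:

  H_0: rank C_0 − rank ∂_1 = 9 − 8 = 1, and the invariant factors of ∂_1 are all 1, so H_0 = Z.

H_0 = Z.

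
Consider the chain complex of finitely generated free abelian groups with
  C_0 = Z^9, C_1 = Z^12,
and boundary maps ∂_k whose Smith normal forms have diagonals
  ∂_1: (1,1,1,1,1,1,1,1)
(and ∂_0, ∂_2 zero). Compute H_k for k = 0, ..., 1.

H_0: b_0 = 9 − 0 − 8 = 1; torsion from ∂_1 factors > 1: none. So H_0 = Z.
H_1: b_1 = 12 − 8 − 0 = 4; torsion from ∂_2 factors > 1: none. So H_1 = Z^4.

H_0 = Z,  H_1 = Z^4.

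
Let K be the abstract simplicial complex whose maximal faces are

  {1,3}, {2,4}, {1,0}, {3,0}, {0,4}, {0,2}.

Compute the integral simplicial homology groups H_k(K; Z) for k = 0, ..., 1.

Take the total order 0 < 1 < 2 < 3 < 4 on the vertex set. Then K (dimension 1) consists of the simplices:

  0-simplices (5): [0], [1], [2], [3], [4]
  1-simplices (6): [0,1], [0,2], [0,3], [0,4], [1,3], [2,4]

Hence C_0 ≅ Z^5, C_1 ≅ Z^6.

The boundary map ∂_1: C_1 → C_0 is given by ∂[p,q] = [q] − [p].
This gives a 5×6 integer matrix of rank 4; reducing to Smith normal form yields diagonal entries (1,1,1,1).

Computing H_k = (kernel of ∂_k) / (image of ∂_{k+1}):

  H_0: rank C_0 − rank ∂_1 = 5 − 4 = 1, and the invariant factors of ∂_1 are all 1, so H_0 = Z.
  H_1: rank ker ∂_1 − rank ∂_2 = (6 − 4) − 0 = 2, and there is no ∂_2, so H_1 = Z^2.

H_0 ≅ Z,  H_1 ≅ Z^2.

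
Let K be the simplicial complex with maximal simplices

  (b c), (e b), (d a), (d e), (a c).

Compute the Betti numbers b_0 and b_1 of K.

Order the vertices as a < b < c < d < e. Listing each simplex with vertices in this order, K has dimension 1 with simplices:

  0-simplices (5): a, b, c, d, e
  1-simplices (5): ac, ad, bc, be, de

so the chain groups are C_0 ≅ Z^5, C_1 ≅ Z^5.

∂_1: C_1 → C_0 is given by ∂[p,q] = [q] − [p].
As a 5×5 matrix over Z this has rank 4, with invariant factors (1,1,1,1).

Computing H_k = (kernel of ∂_k) / (image of ∂_{k+1}):

  H_0: rank C_0 − rank ∂_1 = 5 − 4 = 1, and the invariant factors of ∂_1 are all 1, so H_0 = Z.
  H_1: rank ker ∂_1 − rank ∂_2 = (5 − 4) − 0 = 1, and there is no ∂_2, so H_1 = Z.

(K is a triangulation of the circle S^1.)

Hence the Betti numbers are b_0 = 1, b_1 = 1.

b_0 = 1, b_1 = 1.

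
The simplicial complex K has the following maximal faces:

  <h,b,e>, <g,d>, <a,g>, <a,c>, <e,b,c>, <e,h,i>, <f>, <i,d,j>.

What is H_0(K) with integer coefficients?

H_0 ≅ Z^2.

Order the vertices as a < b < c < d < e < f < g < h < i < j. Listing each simplex with vertices in this order, K has dimension 2 with simplices:

  0-simplices (10): a, b, c, d, e, f, g, h, i, j
  1-simplices (13): ac, ag, bc, be, bh, ce, dg, di, dj, eh, ei, hi, ij
  2-simplices (4): bce, beh, dij, ehi

giving chain groups C_0 ≅ Z^10, C_1 ≅ Z^13, C_2 ≅ Z^4.

∂_1: C_1 → C_0 is given by ∂[p,q] = [q] − [p]. For instance
  ∂ac = c − a.
The resulting 10×13 matrix has rank 8, and its Smith normal form has invariant factors (1,1,1,1,1,1,1,1).

The boundary map ∂_2: C_2 → C_1 acts by ∂[p,q,r] = [q,r] − [p,r] + [p,q]. For instance
  ∂dij = ij − dj + di,
  ∂beh = eh − bh + be.
As a 13×4 matrix over Z this has rank 4, with invariant factors (1,1,1,1).

From H_k ≅ ker(∂_k) / im(∂_{k+1}) we obtain:

  H_0: rank C_0 − rank ∂_1 = 10 − 8 = 2, and the invariant factors of ∂_1 are all 1, so H_0 ≅ Z^2.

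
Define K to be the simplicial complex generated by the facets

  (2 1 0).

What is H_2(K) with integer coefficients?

K has 3 vertices, 3 edges, 1 triangle.
rank ∂_2 = 1, rank ∂_3 = 0 ⇒ b_2 = 1 − 1 − 0 = 0. So H_2 ≅ 0.

H_2 = 0.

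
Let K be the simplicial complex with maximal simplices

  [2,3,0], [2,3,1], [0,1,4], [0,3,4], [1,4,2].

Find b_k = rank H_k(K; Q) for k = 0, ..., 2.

Fix the vertex order 0 < 1 < 2 < 3 < 4 and write every simplex with vertices in increasing order. Then dim K = 2 and the simplices of K are:

  0-simplices (5): [0], [1], [2], [3], [4]
  1-simplices (10): [0,1], [0,2], [0,3], [0,4], [1,2], [1,3], [1,4], [2,3], [2,4], [3,4]
  2-simplices (5): [0,1,4], [0,2,3], [0,3,4], [1,2,3], [1,2,4]

Hence C_0 ≅ Z^5, C_1 ≅ Z^10, C_2 ≅ Z^5.

∂_1: C_1 → C_0 is given by ∂[p,q] = [q] − [p]. For instance
  ∂[3,4] = [4] − [3].
As a 5×10 matrix over Z this has rank 4, with invariant factors (1,1,1,1).

Boundary ∂_2: C_2 → C_1 sends each 2-simplex [p,q,r] to [q,r] − [p,r] + [p,q]. For instance
  ∂[0,2,3] = [2,3] − [0,3] + [0,2],
  ∂[1,2,3] = [2,3] − [1,3] + [1,2].
The resulting 10×5 matrix has rank 5, and its Smith normal form has invariant factors (1,1,1,1,1).

Now H_k = ker ∂_k / im ∂_{k+1}, so:

  H_0: rank C_0 − rank ∂_1 = 5 − 4 = 1, and the invariant factors of ∂_1 are all 1, so H_0 = Z.
  H_1: rank ker ∂_1 − rank ∂_2 = (10 − 4) − 5 = 1, and the invariant factors of ∂_2 are all 1, so H_1 = Z.
  H_2: rank ker ∂_2 − rank ∂_3 = (5 − 5) − 0 = 0, and there is no ∂_3, so H_2 = 0.

Hence the Betti numbers are b_0 = 1, b_1 = 1, b_2 = 0.

b_0 = 1, b_1 = 1, b_2 = 0.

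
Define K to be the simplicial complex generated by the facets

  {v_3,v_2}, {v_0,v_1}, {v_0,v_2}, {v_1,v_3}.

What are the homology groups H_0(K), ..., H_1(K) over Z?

H_0 = Z,  H_1 = Z.

Take the total order v_0 < v_1 < v_2 < v_3 on the vertex set. Then K (dimension 1) consists of the simplices:

  0-simplices (4): [v_0], [v_1], [v_2], [v_3]
  1-simplices (4): [v_0,v_1], [v_0,v_2], [v_1,v_3], [v_2,v_3]

so the chain groups are C_0 ≅ Z^4, C_1 ≅ Z^4.

∂_1: C_1 → C_0 maps an edge to its endpoints' difference, ∂[p,q] = q − p. For instance
  ∂[v_0,v_2] = [v_2] − [v_0].
The 4×4 boundary matrix has rank 3 and Smith normal form diag(1,1,1).

Computing H_k = (kernel of ∂_k) / (image of ∂_{k+1}):

  H_0: rank C_0 − rank ∂_1 = 4 − 3 = 1, and the invariant factors of ∂_1 are all 1, so H_0 ≅ Z.
  H_1: rank ker ∂_1 − rank ∂_2 = (4 − 3) − 0 = 1, and there is no ∂_2, so H_1 ≅ Z.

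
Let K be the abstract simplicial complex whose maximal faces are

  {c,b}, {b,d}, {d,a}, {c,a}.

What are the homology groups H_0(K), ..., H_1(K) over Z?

Fix the vertex order a < b < c < d and write every simplex with vertices in increasing order. Then dim K = 1 and the simplices of K are:

  0-simplices (4): a, b, c, d
  1-simplices (4): ac, ad, bc, bd

Hence C_0 ≅ Z^4, C_1 ≅ Z^4.

The boundary map ∂_1: C_1 → C_0 is given by ∂[p,q] = [q] − [p]. For instance
  ∂ad = d − a.
The 4×4 boundary matrix has rank 3 and Smith normal form diag(1,1,1).

Now H_k = ker ∂_k / im ∂_{k+1}, so:

  H_0: rank C_0 − rank ∂_1 = 4 − 3 = 1, and the invariant factors of ∂_1 are all 1, so H_0 ≅ Z.
  H_1: rank ker ∂_1 − rank ∂_2 = (4 − 3) − 0 = 1, and there is no ∂_2, so H_1 ≅ Z.

H_0 = Z,  H_1 = Z.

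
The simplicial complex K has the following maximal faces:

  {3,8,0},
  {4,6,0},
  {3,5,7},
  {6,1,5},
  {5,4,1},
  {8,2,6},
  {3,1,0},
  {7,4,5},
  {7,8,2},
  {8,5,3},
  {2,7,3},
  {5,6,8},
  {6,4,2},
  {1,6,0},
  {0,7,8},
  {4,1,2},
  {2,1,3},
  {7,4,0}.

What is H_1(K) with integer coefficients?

Fix the vertex order 0 < 1 < 2 < 3 < 4 < 5 < 6 < 7 < 8 and write every simplex with vertices in increasing order. Then dim K = 2 and the simplices of K are:

  0-simplices (9): [0], [1], [2], [3], [4], [5], [6], [7], [8]
  1-simplices (27): (27 of them)
  2-simplices (18): [0,1,3], [0,1,6], [0,3,8], [0,4,6], [0,4,7], [0,7,8], [1,2,3], [1,2,4], [1,4,5], [1,5,6], [2,3,7], [2,4,6], [2,6,8], [2,7,8], [3,5,7], [3,5,8], [4,5,7], [5,6,8]

Hence C_0 ≅ Z^9, C_1 ≅ Z^27, C_2 ≅ Z^18.

Boundary ∂_1: C_1 → C_0 is given by ∂[p,q] = [q] − [p]. For instance
  ∂[5,6] = [6] − [5].
As a 9×27 matrix over Z this has rank 8, with invariant factors (1,1,1,1,1,1,1,1).

The boundary map ∂_2: C_2 → C_1 sends each 2-simplex [p,q,r] to [q,r] − [p,r] + [p,q]. For instance
  ∂[2,4,6] = [4,6] − [2,6] + [2,4],
  ∂[2,3,7] = [3,7] − [2,7] + [2,3].
As a 27×18 matrix over Z this has rank 18, with invariant factors (1,1,1,1,1,1,1,1,1,1,1,1,1,1,1,1,1,2).

Computing H_k = (kernel of ∂_k) / (image of ∂_{k+1}):

  H_1: rank ker ∂_1 − rank ∂_2 = (27 − 8) − 18 = 1, and ∂_2 has invariant factor 2 > 1, so H_1 ≅ Z ⊕ Z/2Z.

H_1 ≅ Z ⊕ Z/2Z.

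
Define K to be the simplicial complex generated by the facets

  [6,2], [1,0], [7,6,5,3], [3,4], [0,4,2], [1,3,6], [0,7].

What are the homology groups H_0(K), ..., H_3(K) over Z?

H_0 ≅ Z,  H_1 ≅ Z^3,  H_2 = 0,  H_3 = 0.

Take the total order 0 < 1 < 2 < 3 < 4 < 5 < 6 < 7 on the vertex set. Then K (dimension 3) consists of the simplices:

  0-simplices (8): [0], [1], [2], [3], [4], [5], [6], [7]
  1-simplices (15): [0,1], [0,2], [0,4], [0,7], [1,3], [1,6], [2,4], [2,6], [3,4], [3,5], [3,6], [3,7], [5,6], [5,7], [6,7]
  2-simplices (6): [0,2,4], [1,3,6], [3,5,6], [3,5,7], [3,6,7], [5,6,7]
  3-simplices (1): [3,5,6,7]

so the chain groups are C_0 ≅ Z^8, C_1 ≅ Z^15, C_2 ≅ Z^6, C_3 ≅ Z^1.

Boundary ∂_1: C_1 → C_0 maps an edge to its endpoints' difference, ∂[p,q] = q − p.
The 8×15 boundary matrix has rank 7 and Smith normal form diag(1,1,1,1,1,1,1).

Boundary ∂_2: C_2 → C_1 acts by ∂[p,q,r] = [q,r] − [p,r] + [p,q]. For instance
  ∂[1,3,6] = [3,6] − [1,6] + [1,3],
  ∂[5,6,7] = [6,7] − [5,7] + [5,6].
This gives a 15×6 integer matrix of rank 5; reducing to Smith normal form yields diagonal entries (1,1,1,1,1).

Boundary ∂_3: C_3 → C_2 sends each 3-simplex σ to the alternating sum Σ_i (−1)^i (σ with its i-th vertex removed). For instance
  ∂[3,5,6,7] = [5,6,7] − [3,6,7] + [3,5,7] − [3,5,6].
The resulting 6×1 matrix has rank 1, and its Smith normal form has invariant factors (1).

From H_k ≅ ker(∂_k) / im(∂_{k+1}) we obtain:

  H_0: rank C_0 − rank ∂_1 = 8 − 7 = 1, and the invariant factors of ∂_1 are all 1, so H_0 = Z.
  H_1: rank ker ∂_1 − rank ∂_2 = (15 − 7) − 5 = 3, and the invariant factors of ∂_2 are all 1, so H_1 = Z^3.
  H_2: rank ker ∂_2 − rank ∂_3 = (6 − 5) − 1 = 0, and the invariant factors of ∂_3 are all 1, so H_2 = 0.
  H_3: rank ker ∂_3 − rank ∂_4 = (1 − 1) − 0 = 0, and there is no ∂_4, so H_3 = 0.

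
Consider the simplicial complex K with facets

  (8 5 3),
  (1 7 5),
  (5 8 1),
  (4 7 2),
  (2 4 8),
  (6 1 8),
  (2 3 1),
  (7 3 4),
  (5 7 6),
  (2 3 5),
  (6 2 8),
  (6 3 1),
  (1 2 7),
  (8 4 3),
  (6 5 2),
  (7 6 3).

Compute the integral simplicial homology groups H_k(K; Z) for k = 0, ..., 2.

H_0 ≅ Z,  H_1 ≅ Z^2,  H_2 ≅ Z.

We work with the vertex ordering 1 < 2 < 3 < 4 < 5 < 6 < 7 < 8. The simplices of K, each written with vertices in increasing order, are:

  0-simplices (8): [1], [2], [3], [4], [5], [6], [7], [8]
  1-simplices (24): (24 of them)
  2-simplices (16): [1,2,3], [1,2,7], [1,3,6], [1,5,7], [1,5,8], [1,6,8], [2,3,5], [2,4,7], [2,4,8], [2,5,6], [2,6,8], [3,4,7], [3,4,8], [3,5,8], [3,6,7], [5,6,7]

so the chain groups are C_0 ≅ Z^8, C_1 ≅ Z^24, C_2 ≅ Z^16.

Boundary ∂_1: C_1 → C_0 maps an edge to its endpoints' difference, ∂[p,q] = q − p.
As a 8×24 matrix over Z this has rank 7, with invariant factors (1,1,1,1,1,1,1).

The boundary map ∂_2: C_2 → C_1 maps a triangle to the signed sum of its edges. For instance
  ∂[3,5,8] = [5,8] − [3,8] + [3,5],
  ∂[2,3,5] = [3,5] − [2,5] + [2,3].
As a 24×16 matrix over Z this has rank 15, with invariant factors (1,1,1,1,1,1,1,1,1,1,1,1,1,1,1).

Reading off H_k = ker ∂_k / im ∂_{k+1}:

  H_0: rank C_0 − rank ∂_1 = 8 − 7 = 1, and the invariant factors of ∂_1 are all 1, so H_0 = Z.
  H_1: rank ker ∂_1 − rank ∂_2 = (24 − 7) − 15 = 2, and the invariant factors of ∂_2 are all 1, so H_1 = Z^2.
  H_2: rank ker ∂_2 − rank ∂_3 = (16 − 15) − 0 = 1, and there is no ∂_3, so H_2 = Z.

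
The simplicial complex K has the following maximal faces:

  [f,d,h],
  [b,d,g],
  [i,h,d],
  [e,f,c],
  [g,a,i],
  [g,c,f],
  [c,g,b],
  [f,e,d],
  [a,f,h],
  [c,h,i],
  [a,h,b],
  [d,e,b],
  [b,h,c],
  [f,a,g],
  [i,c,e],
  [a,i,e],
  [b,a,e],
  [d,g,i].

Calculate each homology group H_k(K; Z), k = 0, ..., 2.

H_0 ≅ Z,  H_1 ≅ Z^2,  H_2 ≅ Z.

We work with the vertex ordering a < b < c < d < e < f < g < h < i. The simplices of K, each written with vertices in increasing order, are:

  0-simplices (9): a, b, c, d, e, f, g, h, i
  1-simplices (27): ab, ae, af, ag, ah, ai, bc, bd, be, bg, bh, ce, cf, cg, ch, ci, de, df, dg, dh, di, ef, ei, fg, fh, gi, hi
  2-simplices (18): abe, abh, aei, afg, afh, agi, bcg, bch, bde, bdg, cef, cei, cfg, chi, def, dfh, dgi, dhi

Hence C_0 ≅ Z^9, C_1 ≅ Z^27, C_2 ≅ Z^18.

The boundary map ∂_1: C_1 → C_0 maps an edge to its endpoints' difference, ∂[p,q] = q − p. For instance
  ∂ah = h − a.
As a 9×27 matrix over Z this has rank 8, with invariant factors (1,1,1,1,1,1,1,1).

∂_2: C_2 → C_1 sends each 2-simplex [p,q,r] to [q,r] − [p,r] + [p,q]. For instance
  ∂cfg = fg − cg + cf,
  ∂bdg = dg − bg + bd.
The resulting 27×18 matrix has rank 17, and its Smith normal form has invariant factors (1,1,1,1,1,1,1,1,1,1,1,1,1,1,1,1,1).

From H_k ≅ ker(∂_k) / im(∂_{k+1}) we obtain:

  H_0: rank C_0 − rank ∂_1 = 9 − 8 = 1, and the invariant factors of ∂_1 are all 1, so H_0 ≅ Z.
  H_1: rank ker ∂_1 − rank ∂_2 = (27 − 8) − 17 = 2, and the invariant factors of ∂_2 are all 1, so H_1 ≅ Z^2.
  H_2: rank ker ∂_2 − rank ∂_3 = (18 − 17) − 0 = 1, and there is no ∂_3, so H_2 ≅ Z.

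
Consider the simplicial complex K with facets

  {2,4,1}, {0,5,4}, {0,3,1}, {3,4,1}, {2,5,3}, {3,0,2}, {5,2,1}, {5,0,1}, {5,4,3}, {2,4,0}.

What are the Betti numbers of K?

b_0 = 1, b_1 = 0, b_2 = 0.

Fix the vertex order 0 < 1 < 2 < 3 < 4 < 5 and write every simplex with vertices in increasing order. Then dim K = 2 and the simplices of K are:

  0-simplices (6): [0], [1], [2], [3], [4], [5]
  1-simplices (15): [0,1], [0,2], [0,3], [0,4], [0,5], [1,2], [1,3], [1,4], [1,5], [2,3], [2,4], [2,5], [3,4], [3,5], [4,5]
  2-simplices (10): [0,1,3], [0,1,5], [0,2,3], [0,2,4], [0,4,5], [1,2,4], [1,2,5], [1,3,4], [2,3,5], [3,4,5]

Hence C_0 ≅ Z^6, C_1 ≅ Z^15, C_2 ≅ Z^10.

The boundary map ∂_1: C_1 → C_0 sends each edge [p,q] (with p < q) to q − p. For instance
  ∂[0,3] = [3] − [0].
This gives a 6×15 integer matrix of rank 5; reducing to Smith normal form yields diagonal entries (1,1,1,1,1).

Boundary ∂_2: C_2 → C_1 maps a triangle to the signed sum of its edges. For instance
  ∂[2,3,5] = [3,5] − [2,5] + [2,3],
  ∂[0,4,5] = [4,5] − [0,5] + [0,4].
The resulting 15×10 matrix has rank 10, and its Smith normal form has invariant factors (1,1,1,1,1,1,1,1,1,2).

Computing H_k = (kernel of ∂_k) / (image of ∂_{k+1}):

  H_0: rank C_0 − rank ∂_1 = 6 − 5 = 1, and the invariant factors of ∂_1 are all 1, so H_0 ≅ Z.
  H_1: rank ker ∂_1 − rank ∂_2 = (15 − 5) − 10 = 0, and ∂_2 has invariant factor 2 > 1, so H_1 ≅ Z/2.
  H_2: rank ker ∂_2 − rank ∂_3 = (10 − 10) − 0 = 0, and there is no ∂_3, so H_2 ≅ 0.

Hence the Betti numbers are b_0 = 1, b_1 = 0, b_2 = 0.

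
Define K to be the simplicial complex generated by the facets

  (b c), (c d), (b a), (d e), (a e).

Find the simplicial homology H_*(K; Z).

H_0 = Z,  H_1 = Z.

Order the vertices as a < b < c < d < e. Listing each simplex with vertices in this order, K has dimension 1 with simplices:

  0-simplices (5): a, b, c, d, e
  1-simplices (5): ab, ae, bc, cd, de

Hence C_0 ≅ Z^5, C_1 ≅ Z^5.

Boundary ∂_1: C_1 → C_0 sends each edge [p,q] (with p < q) to q − p. For instance
  ∂ab = b − a.
As a 5×5 matrix over Z this has rank 4, with invariant factors (1,1,1,1).

Reading off H_k = ker ∂_k / im ∂_{k+1}:

  H_0: rank C_0 − rank ∂_1 = 5 − 4 = 1, and the invariant factors of ∂_1 are all 1, so H_0 ≅ Z.
  H_1: rank ker ∂_1 − rank ∂_2 = (5 − 4) − 0 = 1, and there is no ∂_2, so H_1 ≅ Z.

As a check, the Euler characteristic is 5 − 5 = 0, which agrees with 1 − 1 = 0.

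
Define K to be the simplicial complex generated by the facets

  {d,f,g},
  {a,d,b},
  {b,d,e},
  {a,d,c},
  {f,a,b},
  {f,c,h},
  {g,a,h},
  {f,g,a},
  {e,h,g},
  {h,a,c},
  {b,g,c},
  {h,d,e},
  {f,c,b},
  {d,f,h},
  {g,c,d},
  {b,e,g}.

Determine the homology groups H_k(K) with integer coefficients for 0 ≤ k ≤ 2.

H_0 ≅ Z,  H_1 ≅ Z^2,  H_2 ≅ Z.

We work with the vertex ordering a < b < c < d < e < f < g < h. The simplices of K, each written with vertices in increasing order, are:

  0-simplices (8): a, b, c, d, e, f, g, h
  1-simplices (24): ab, ac, ad, af, ag, ah, bc, bd, be, bf, bg, cd, cf, cg, ch, de, df, dg, dh, eg, eh, fg, fh, gh
  2-simplices (16): abd, abf, acd, ach, afg, agh, bcf, bcg, bde, beg, cdg, cfh, deh, dfg, dfh, egh

so the chain groups are C_0 ≅ Z^8, C_1 ≅ Z^24, C_2 ≅ Z^16.

The boundary map ∂_1: C_1 → C_0 maps an edge to its endpoints' difference, ∂[p,q] = q − p.
The 8×24 boundary matrix has rank 7 and Smith normal form diag(1,1,1,1,1,1,1).

The boundary map ∂_2: C_2 → C_1 acts by ∂[p,q,r] = [q,r] − [p,r] + [p,q]. For instance
  ∂bcg = cg − bg + bc,
  ∂cdg = dg − cg + cd.
The 24×16 boundary matrix has rank 15 and Smith normal form diag(1,1,1,1,1,1,1,1,1,1,1,1,1,1,1).

Now H_k = ker ∂_k / im ∂_{k+1}, so:

  H_0: rank C_0 − rank ∂_1 = 8 − 7 = 1, and the invariant factors of ∂_1 are all 1, so H_0 = Z.
  H_1: rank ker ∂_1 − rank ∂_2 = (24 − 7) − 15 = 2, and the invariant factors of ∂_2 are all 1, so H_1 = Z^2.
  H_2: rank ker ∂_2 − rank ∂_3 = (16 − 15) − 0 = 1, and there is no ∂_3, so H_2 = Z.

(K is a triangulation of the torus T^2.)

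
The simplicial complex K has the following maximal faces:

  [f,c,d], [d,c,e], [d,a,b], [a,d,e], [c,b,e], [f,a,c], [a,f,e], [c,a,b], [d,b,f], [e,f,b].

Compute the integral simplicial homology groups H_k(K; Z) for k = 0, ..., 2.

K has 6 vertices, 15 edges, 10 triangles.
rank ∂_0 = 0, rank ∂_1 = 5 ⇒ b_0 = 6 − 0 − 5 = 1; all invariant factors of ∂_1 are 1 so no torsion. So H_0 ≅ Z.
rank ∂_1 = 5, rank ∂_2 = 10 ⇒ b_1 = 15 − 5 − 10 = 0; ∂_2 has invariant factor(s) [2] giving torsion. So H_1 ≅ Z/2.
rank ∂_2 = 10, rank ∂_3 = 0 ⇒ b_2 = 10 − 10 − 0 = 0. So H_2 ≅ 0.

H_0 = Z,  H_1 = Z/2,  H_2 = 0.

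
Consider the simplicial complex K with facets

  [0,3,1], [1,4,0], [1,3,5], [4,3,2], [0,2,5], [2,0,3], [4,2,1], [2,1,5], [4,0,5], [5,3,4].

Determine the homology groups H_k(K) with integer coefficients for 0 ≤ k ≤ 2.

Order the vertices as 0 < 1 < 2 < 3 < 4 < 5. Listing each simplex with vertices in this order, K has dimension 2 with simplices:

  0-simplices (6): [0], [1], [2], [3], [4], [5]
  1-simplices (15): [0,1], [0,2], [0,3], [0,4], [0,5], [1,2], [1,3], [1,4], [1,5], [2,3], [2,4], [2,5], [3,4], [3,5], [4,5]
  2-simplices (10): [0,1,3], [0,1,4], [0,2,3], [0,2,5], [0,4,5], [1,2,4], [1,2,5], [1,3,5], [2,3,4], [3,4,5]

Hence C_0 ≅ Z^6, C_1 ≅ Z^15, C_2 ≅ Z^10.

Boundary ∂_1: C_1 → C_0 maps an edge to its endpoints' difference, ∂[p,q] = q − p. For instance
  ∂[1,3] = [3] − [1].
This gives a 6×15 integer matrix of rank 5; reducing to Smith normal form yields diagonal entries (1,1,1,1,1).

∂_2: C_2 → C_1 acts by ∂[p,q,r] = [q,r] − [p,r] + [p,q]. For instance
  ∂[2,3,4] = [3,4] − [2,4] + [2,3],
  ∂[0,1,3] = [1,3] − [0,3] + [0,1].
This gives a 15×10 integer matrix of rank 10; reducing to Smith normal form yields diagonal entries (1,1,1,1,1,1,1,1,1,2).

Now H_k = ker ∂_k / im ∂_{k+1}, so:

  H_0: rank C_0 − rank ∂_1 = 6 − 5 = 1, and the invariant factors of ∂_1 are all 1, so H_0 ≅ Z.
  H_1: rank ker ∂_1 − rank ∂_2 = (15 − 5) − 10 = 0, and ∂_2 has invariant factor 2 > 1, so H_1 ≅ Z/2Z.
  H_2: rank ker ∂_2 − rank ∂_3 = (10 − 10) − 0 = 0, and there is no ∂_3, so H_2 ≅ 0.

H_0 ≅ Z,  H_1 ≅ Z/2Z,  H_2 = 0.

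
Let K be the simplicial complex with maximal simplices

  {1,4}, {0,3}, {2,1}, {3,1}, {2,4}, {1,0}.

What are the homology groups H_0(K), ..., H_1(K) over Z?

K has 5 vertices, 6 edges.
rank ∂_0 = 0, rank ∂_1 = 4 ⇒ b_0 = 5 − 0 − 4 = 1; all invariant factors of ∂_1 are 1 so no torsion. So H_0 ≅ Z.
rank ∂_1 = 4, rank ∂_2 = 0 ⇒ b_1 = 6 − 4 − 0 = 2. So H_1 ≅ Z^2.

H_0 = Z,  H_1 = Z^2.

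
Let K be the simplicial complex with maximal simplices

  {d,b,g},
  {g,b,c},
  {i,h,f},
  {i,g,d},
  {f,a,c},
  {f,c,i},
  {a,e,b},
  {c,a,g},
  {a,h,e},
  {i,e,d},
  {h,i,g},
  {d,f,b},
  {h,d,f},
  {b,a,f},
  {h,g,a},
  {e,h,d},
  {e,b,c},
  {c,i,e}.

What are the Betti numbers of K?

Take the total order a < b < c < d < e < f < g < h < i on the vertex set. Then K (dimension 2) consists of the simplices:

  0-simplices (9): a, b, c, d, e, f, g, h, i
  1-simplices (27): ab, ac, ae, af, ag, ah, bc, bd, be, bf, bg, ce, cf, cg, ci, de, df, dg, dh, di, eh, ei, fh, fi, gh, gi, hi
  2-simplices (18): abe, abf, acf, acg, aeh, agh, bce, bcg, bdf, bdg, cei, cfi, deh, dei, dfh, dgi, fhi, ghi

giving chain groups C_0 ≅ Z^9, C_1 ≅ Z^27, C_2 ≅ Z^18.

Boundary ∂_1: C_1 → C_0 maps an edge to its endpoints' difference, ∂[p,q] = q − p.
The 9×27 boundary matrix has rank 8 and Smith normal form diag(1,1,1,1,1,1,1,1).

∂_2: C_2 → C_1 acts by ∂[p,q,r] = [q,r] − [p,r] + [p,q]. For instance
  ∂dei = ei − di + de,
  ∂acf = cf − af + ac.
This gives a 27×18 integer matrix of rank 18; reducing to Smith normal form yields diagonal entries (1,1,1,1,1,1,1,1,1,1,1,1,1,1,1,1,1,2).

From H_k ≅ ker(∂_k) / im(∂_{k+1}) we obtain:

  H_0: rank C_0 − rank ∂_1 = 9 − 8 = 1, and the invariant factors of ∂_1 are all 1, so H_0 ≅ Z.
  H_1: rank ker ∂_1 − rank ∂_2 = (27 − 8) − 18 = 1, and ∂_2 has invariant factor 2 > 1, so H_1 ≅ Z × Z/2.
  H_2: rank ker ∂_2 − rank ∂_3 = (18 − 18) − 0 = 0, and there is no ∂_3, so H_2 ≅ 0.

(K is a triangulation of the Klein bottle.)

Hence the Betti numbers are b_0 = 1, b_1 = 1, b_2 = 0.

b_0 = 1, b_1 = 1, b_2 = 0.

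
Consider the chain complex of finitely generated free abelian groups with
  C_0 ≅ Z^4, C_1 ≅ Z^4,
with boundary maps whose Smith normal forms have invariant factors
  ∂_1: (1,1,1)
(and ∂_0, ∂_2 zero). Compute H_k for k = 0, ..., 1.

H_0 = Z,  H_1 = Z.

H_0: b_0 = 4 − 0 − 3 = 1; torsion from ∂_1 factors > 1: none. So H_0 = Z.
H_1: b_1 = 4 − 3 − 0 = 1; torsion from ∂_2 factors > 1: none. So H_1 = Z.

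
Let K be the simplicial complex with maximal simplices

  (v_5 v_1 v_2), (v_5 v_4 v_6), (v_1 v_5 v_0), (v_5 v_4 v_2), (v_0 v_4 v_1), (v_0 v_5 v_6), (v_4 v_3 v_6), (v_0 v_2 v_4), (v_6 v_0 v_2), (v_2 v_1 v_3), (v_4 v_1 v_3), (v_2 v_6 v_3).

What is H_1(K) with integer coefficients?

H_1 = Z/2.

Order the vertices as v_0 < v_1 < v_2 < v_3 < v_4 < v_5 < v_6. Listing each simplex with vertices in this order, K has dimension 2 with simplices:

  0-simplices (7): [v_0], [v_1], [v_2], [v_3], [v_4], [v_5], [v_6]
  1-simplices (18): (18 of them)
  2-simplices (12): (12 of them)

giving chain groups C_0 ≅ Z^7, C_1 ≅ Z^18, C_2 ≅ Z^12.

The boundary map ∂_1: C_1 → C_0 is given by ∂[p,q] = [q] − [p]. For instance
  ∂[v_2,v_4] = [v_4] − [v_2].
This gives a 7×18 integer matrix of rank 6; reducing to Smith normal form yields diagonal entries (1,1,1,1,1,1).

The boundary map ∂_2: C_2 → C_1 sends each 2-simplex [p,q,r] to [q,r] − [p,r] + [p,q]. For instance
  ∂[v_3,v_4,v_6] = [v_4,v_6] − [v_3,v_6] + [v_3,v_4],
  ∂[v_0,v_1,v_5] = [v_1,v_5] − [v_0,v_5] + [v_0,v_1].
As a 18×12 matrix over Z this has rank 12, with invariant factors (1,1,1,1,1,1,1,1,1,1,1,2).

Reading off H_k = ker ∂_k / im ∂_{k+1}:

  H_1: rank ker ∂_1 − rank ∂_2 = (18 − 6) − 12 = 0, and ∂_2 has invariant factor 2 > 1, so H_1 = Z/2.

(K is a triangulation of the real projective plane RP^2.)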